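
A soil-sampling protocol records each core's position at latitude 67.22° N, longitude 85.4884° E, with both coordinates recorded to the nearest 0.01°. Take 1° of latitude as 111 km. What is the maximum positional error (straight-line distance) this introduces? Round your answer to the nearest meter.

595 meters

Rounding to 2 decimal places leaves each coordinate within ±0.005° of the true value.
N–S: 0.005° × 111000 m/° = 555 m.
Longitude error → 0.005 × 111000 × cos 67.22° = 0.005 × 111000 × 0.3872 ≈ 214.893 m.
Worst case both components are at the extreme and orthogonal: √(555² + 214.893²) ≈ 595.15 m.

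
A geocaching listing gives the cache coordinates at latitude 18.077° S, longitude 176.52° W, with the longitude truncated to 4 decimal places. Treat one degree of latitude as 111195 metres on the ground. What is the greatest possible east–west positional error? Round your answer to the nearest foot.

35 feet

Truncating at 4 decimal places can drop up to a full unit in the last place, so the longitude may be off by as much as 0.0001°.
Parallels shrink by cos φ, so at 18.077° a degree of longitude is 111195 × 0.9506 ≈ 105706 m.
So at most 0.0001° × 105706 ≈ 10.5706 m east–west.
In feet: 10.5706 m ÷ 0.3048 ≈ 34.681 ft.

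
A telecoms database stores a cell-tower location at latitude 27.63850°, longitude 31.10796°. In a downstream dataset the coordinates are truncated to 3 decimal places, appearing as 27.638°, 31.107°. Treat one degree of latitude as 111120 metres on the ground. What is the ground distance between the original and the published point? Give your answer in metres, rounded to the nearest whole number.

110 metres

Δlat = 27.63850 − 27.638 = +0.00050°; Δlon = 31.10796 − 31.107 = +0.00096°.
North–south shift: 0.00050 × 111120 = 55.56 m.
E–W at 27.638°: 0.00096° × 111120 × cos 27.638° = 0.00096 × 111120 × 0.8859 ≈ 94.5031 m.
Hypotenuse of the two orthogonal shifts: √(55.56² + 94.5031²) = 109.626 m.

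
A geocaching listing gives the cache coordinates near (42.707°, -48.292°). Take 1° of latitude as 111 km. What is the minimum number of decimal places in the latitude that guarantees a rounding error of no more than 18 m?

4 decimal places

One degree of latitude covers 111000 m.
With N decimal places the half-ulp bound is 0.5·10⁻ᴺ°, or 0.5·10⁻ᴺ × 111000 m on the ground.
Setting 55500 × 10⁻ᴺ ≤ 18 gives 10ᴺ ≥ 3083, i.e. N ≥ 3.49.
N = 3 would give 55.5 m (too coarse); N = 4 gives 5.55 m ≤ 18 m.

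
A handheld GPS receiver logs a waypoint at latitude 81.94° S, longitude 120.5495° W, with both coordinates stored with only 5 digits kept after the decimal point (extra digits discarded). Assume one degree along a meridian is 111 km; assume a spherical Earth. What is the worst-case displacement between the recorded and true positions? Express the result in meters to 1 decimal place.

1.1 meters

Truncating at 5 decimal places can drop up to a full unit in the last place, so each coordinate may be off by as much as 1e-05°.
North–south component: 1e-05° × 111000 = 1.11 m.
Longitude error → 1e-05 × 111000 × cos 81.94° = 1e-05 × 111000 × 0.1402 ≈ 0.155633 m.
The two errors are perpendicular, so the maximum displacement is √(1.11² + 0.155633²) ≈ 1.12086 m.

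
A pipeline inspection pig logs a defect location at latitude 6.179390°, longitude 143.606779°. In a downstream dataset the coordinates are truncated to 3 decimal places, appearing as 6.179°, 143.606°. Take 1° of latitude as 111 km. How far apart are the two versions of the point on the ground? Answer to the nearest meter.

96 meters

The latitude changed by +0.000390° and the longitude by +0.000779°.
N–S: 0.000390° × 111000 m/° = 43.29 m.
E–W at 6.179°: 0.000779° × 111000 × cos 6.179° = 0.000779 × 111000 × 0.9942 ≈ 85.9667 m.
Distance: √(43.29² + 85.9667²) ≈ 96.2512 m.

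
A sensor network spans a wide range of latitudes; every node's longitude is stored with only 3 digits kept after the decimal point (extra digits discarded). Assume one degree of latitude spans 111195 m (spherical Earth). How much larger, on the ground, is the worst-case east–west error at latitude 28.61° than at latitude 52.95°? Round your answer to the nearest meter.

Truncating at 3 decimal places can drop up to a full unit in the last place, so the longitude may be off by as much as 0.001°.
At 28.61°: 0.001° × 111195 × cos 28.61° = 0.001 × 111195 × 0.8779 ≈ 97.618 m.
Error at 52.95° = 0.001° × 111195 × cos 52.95° ≈ 111.2 × 0.6025 = 66.996 m.
Difference: 97.618 − 66.996 = 30.622 m.

31 meters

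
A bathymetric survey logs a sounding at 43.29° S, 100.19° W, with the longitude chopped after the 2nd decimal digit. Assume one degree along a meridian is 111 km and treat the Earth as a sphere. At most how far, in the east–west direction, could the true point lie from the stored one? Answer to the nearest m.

Truncating at 2 decimal places can drop up to a full unit in the last place, so the longitude may be off by as much as 0.01°.
At latitude 43.29° a degree of longitude spans 111000 m × cos 43.29° = 111000 × 0.7279 ≈ 80796.1 m.
So at most 0.01° × 80796.1 ≈ 807.961 m east–west.

808 m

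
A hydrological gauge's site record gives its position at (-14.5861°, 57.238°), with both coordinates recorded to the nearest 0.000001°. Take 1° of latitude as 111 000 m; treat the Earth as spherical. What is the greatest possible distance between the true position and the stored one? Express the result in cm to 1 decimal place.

Rounding to 6 decimal places leaves each coordinate within ±5e-07° of the true value.
North–south component: 5e-07° × 111000 = 0.0555 m.
East–west component at 14.5861°: 5e-07° × 111000 × cos 14.5861° ≈ 5e-07 × 107423 ≈ 0.0537113 m.
The two errors are perpendicular, so the maximum displacement is √(0.0555² + 0.0537113²) ≈ 0.0772344 m.
That is 0.0772344 m = 7.7234 cm.

7.7 cm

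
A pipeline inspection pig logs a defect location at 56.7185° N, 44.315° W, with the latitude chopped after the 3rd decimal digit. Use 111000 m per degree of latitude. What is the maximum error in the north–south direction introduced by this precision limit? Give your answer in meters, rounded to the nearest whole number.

Truncating at 3 decimal places can drop up to a full unit in the last place, so the latitude may be off by as much as 0.001°.
North–south distance: 0.001° × 111000 m/° = 111 m.

111 meters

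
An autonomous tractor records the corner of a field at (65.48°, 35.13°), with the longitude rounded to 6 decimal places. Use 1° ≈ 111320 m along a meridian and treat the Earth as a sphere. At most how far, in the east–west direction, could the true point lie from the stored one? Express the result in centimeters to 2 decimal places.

2.31 centimeters

Rounding to 6 decimal places leaves the longitude within ±5e-07° of the true value.
One degree of longitude at 65.48° is 111320 × cos 65.48° ≈ 111320 × 0.4150 = 46199 m.
East–west error: 5e-07° × 46199 m/° ≈ 0.0230995 m.
That is 0.0230995 m = 2.31 cm.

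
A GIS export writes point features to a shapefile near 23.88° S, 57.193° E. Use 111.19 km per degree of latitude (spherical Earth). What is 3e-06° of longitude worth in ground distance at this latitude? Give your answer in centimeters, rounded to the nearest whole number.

At 23.88° a degree of longitude is 111190 × cos 23.88° ≈ 101672 m, so 3e-06° corresponds to 0.305015 m.
That is 0.305015 m = 30.501 cm.

31 centimeters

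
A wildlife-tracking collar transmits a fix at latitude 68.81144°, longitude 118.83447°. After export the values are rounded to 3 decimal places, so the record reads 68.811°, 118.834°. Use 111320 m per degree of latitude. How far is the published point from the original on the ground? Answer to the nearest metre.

53 metres

The latitude changed by +0.00044° and the longitude by +0.00047°.
North–south shift: 0.00044 × 111320 = 48.9808 m.
E–W at 68.811°: 0.00047° × 111320 × cos 68.811° = 0.00047 × 111320 × 0.3614 ≈ 18.911 m.
Hypotenuse of the two orthogonal shifts: √(48.9808² + 18.911²) = 52.5047 m.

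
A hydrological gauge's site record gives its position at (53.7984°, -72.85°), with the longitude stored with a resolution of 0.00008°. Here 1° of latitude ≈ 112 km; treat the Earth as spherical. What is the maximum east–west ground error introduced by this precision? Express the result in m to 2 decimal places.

With a 0.00008° grid the true value lies within half a step, ±0.00008°/2 = ±4e-05°, of the stored one.
At latitude 53.7984° a degree of longitude spans 112000 m × cos 53.7984° = 112000 × 0.5906 ≈ 66150.4 m.
So at most 4e-05° × 66150.4 ≈ 2.64601 m east–west.

2.65 m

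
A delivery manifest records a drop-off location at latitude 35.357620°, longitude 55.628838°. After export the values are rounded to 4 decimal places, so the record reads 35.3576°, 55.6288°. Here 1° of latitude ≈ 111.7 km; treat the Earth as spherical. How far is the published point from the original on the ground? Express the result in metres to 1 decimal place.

4.1 metres

Δlat = 35.357620 − 35.3576 = +0.000020°; Δlon = 55.628838 − 55.6288 = +0.000038°.
N–S: 0.000020° × 111700 m/° = 2.234 m.
E–W at 35.3576°: 0.000038° × 111700 × cos 35.3576° = 0.000038 × 111700 × 0.8156 ≈ 3.46171 m.
Distance: √(2.234² + 3.46171²) ≈ 4.11997 m.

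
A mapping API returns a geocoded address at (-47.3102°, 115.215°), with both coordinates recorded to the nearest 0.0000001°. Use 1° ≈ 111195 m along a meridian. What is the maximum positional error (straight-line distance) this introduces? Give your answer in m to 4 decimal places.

Rounding to 7 decimal places leaves each coordinate within ±5e-08° of the true value.
North–south component: 5e-08° × 111195 = 0.00555975 m.
E–W at 47.3102°: 5e-08° × 111195 × cos 47.3102° = 5e-08 × 111195 × 0.6780 ≈ 0.00376967 m.
Combining orthogonally: (0.00555975² + 0.00376967²)^½ ≈ 0.00671723 m.

0.0067 m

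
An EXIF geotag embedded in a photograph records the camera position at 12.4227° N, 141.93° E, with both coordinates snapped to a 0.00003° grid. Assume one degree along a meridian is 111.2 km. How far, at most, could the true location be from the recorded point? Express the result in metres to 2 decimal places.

With a 0.00003° grid the true value lies within half a step, ±0.00003°/2 = ±1.5e-05°, of the stored one.
North–south component: 1.5e-05° × 111200 = 1.668 m.
E–W at 12.4227°: 1.5e-05° × 111200 × cos 12.4227° = 1.5e-05 × 111200 × 0.9766 ≈ 1.62895 m.
The two errors are perpendicular, so the maximum displacement is √(1.668² + 1.62895²) ≈ 2.33146 m.

2.33 metres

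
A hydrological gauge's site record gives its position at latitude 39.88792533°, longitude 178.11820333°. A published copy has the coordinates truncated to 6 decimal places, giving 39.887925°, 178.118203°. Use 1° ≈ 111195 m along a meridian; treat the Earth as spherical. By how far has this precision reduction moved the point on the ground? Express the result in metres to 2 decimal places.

0.05 metres

Δlat = 39.88792533 − 39.887925 = +0.00000033°; Δlon = 178.11820333 − 178.118203 = +0.00000033°.
N–S: 0.00000033° × 111195 m/° = 0.0366943 m.
E–W at 39.8879°: 0.00000033° × 111195 × cos 39.8879° = 0.00000033 × 111195 × 0.7673 ≈ 0.0281556 m.
Combined displacement = (0.0366943² + 0.0281556²)^½ ≈ 0.0462516 m.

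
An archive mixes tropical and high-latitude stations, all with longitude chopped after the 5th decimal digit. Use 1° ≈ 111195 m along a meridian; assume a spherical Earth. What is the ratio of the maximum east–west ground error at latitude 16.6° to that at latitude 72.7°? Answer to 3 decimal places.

Truncating at 5 decimal places can drop up to a full unit in the last place, so the longitude may be off by as much as 1e-05°.
At 16.6°: 1e-05° × 111195 × cos 16.6° = 1e-05 × 111195 × 0.9583 ≈ 1.0656 m.
Error at 72.7° = 1e-05° × 111195 × cos 72.7° ≈ 1.1119 × 0.2974 = 0.33067 m.
Ratio: 1.0656 / 0.33067 = cos 16.6° / cos 72.7° ≈ 3.2226.

3.223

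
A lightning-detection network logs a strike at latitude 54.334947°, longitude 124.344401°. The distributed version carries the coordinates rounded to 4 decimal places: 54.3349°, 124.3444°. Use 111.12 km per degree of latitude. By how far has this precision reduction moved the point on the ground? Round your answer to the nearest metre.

5 metres

The latitude changed by +0.000047° and the longitude by +0.000001°.
North–south shift: 0.000047 × 111120 = 5.22264 m.
E–W at 54.3349°: 0.000001° × 111120 × cos 54.3349° = 0.000001 × 111120 × 0.5830 ≈ 0.0647881 m.
Combined displacement = (5.22264² + 0.0647881²)^½ ≈ 5.22304 m.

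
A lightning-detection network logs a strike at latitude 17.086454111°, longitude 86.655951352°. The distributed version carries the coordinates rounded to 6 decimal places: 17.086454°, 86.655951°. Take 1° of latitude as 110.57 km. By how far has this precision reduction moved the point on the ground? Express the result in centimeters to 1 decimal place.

Δlat = 17.086454111 − 17.086454 = +0.000000111°; Δlon = 86.655951352 − 86.655951 = +0.000000352°.
N–S: 0.000000111° × 110570 m/° = 0.0122733 m.
East–west at this latitude: 0.000000352° × 110570 × cos 17.0865° ≈ 0.000000352 × 105690 = 0.0372028 m.
Distance: √(0.0122733² + 0.0372028²) ≈ 0.039175 m.
That is 0.039175 m = 3.9175 cm.

3.9 centimeters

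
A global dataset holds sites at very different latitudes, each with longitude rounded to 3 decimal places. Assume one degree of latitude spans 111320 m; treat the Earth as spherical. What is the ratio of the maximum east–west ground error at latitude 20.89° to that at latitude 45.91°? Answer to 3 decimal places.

Rounding to 3 decimal places leaves the longitude within ±0.0005° of the true value.
At 20.89°: 0.0005° × 111320 × cos 20.89° = 0.0005 × 111320 × 0.9343 ≈ 52.001 m.
Error at 45.91° = 0.0005° × 111320 × cos 45.91° ≈ 55.66 × 0.6958 = 38.728 m.
Ratio: 52.001 / 38.728 = cos 20.89° / cos 45.91° ≈ 1.3427.

1.343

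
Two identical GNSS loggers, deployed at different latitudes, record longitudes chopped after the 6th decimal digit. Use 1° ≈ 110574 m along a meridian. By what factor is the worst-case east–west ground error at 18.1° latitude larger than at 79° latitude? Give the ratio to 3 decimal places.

4.982

Truncating at 6 decimal places can drop up to a full unit in the last place, so the longitude may be off by as much as 1e-06°.
Error at 18.1° = 1e-06° × 110574 × cos 18.1° ≈ 0.11057 × 0.9505 = 0.1051 m.
Error at 79° = 1e-06° × 110574 × cos 79° ≈ 0.11057 × 0.1908 = 0.021099 m.
The ratio reduces to cos 18.1° / cos 79° = 0.9505/0.1908 ≈ 4.9815.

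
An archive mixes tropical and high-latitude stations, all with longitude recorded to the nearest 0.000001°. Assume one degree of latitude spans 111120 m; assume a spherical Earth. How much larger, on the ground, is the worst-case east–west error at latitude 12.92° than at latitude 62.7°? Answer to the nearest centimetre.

3 centimetres

Rounding to 6 decimal places leaves the longitude within ±5e-07° of the true value.
At 12.92°: 5e-07° × 111120 × cos 12.92° = 5e-07 × 111120 × 0.9747 ≈ 0.054153 m.
At 62.7°: 5e-07° × 111120 × cos 62.7° = 5e-07 × 111120 × 0.4586 ≈ 0.025483 m.
Difference: 0.054153 − 0.025483 = 0.028671 m.
That is 0.0286708 m = 2.8671 cm.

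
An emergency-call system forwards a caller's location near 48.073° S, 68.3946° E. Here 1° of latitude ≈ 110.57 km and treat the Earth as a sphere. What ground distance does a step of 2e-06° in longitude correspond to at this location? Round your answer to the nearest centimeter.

At 48.073° a degree of longitude is 110570 × cos 48.073° ≈ 73881 m, so 2e-06° corresponds to 0.147762 m.
That is 0.147762 m = 14.776 cm.

15 centimeters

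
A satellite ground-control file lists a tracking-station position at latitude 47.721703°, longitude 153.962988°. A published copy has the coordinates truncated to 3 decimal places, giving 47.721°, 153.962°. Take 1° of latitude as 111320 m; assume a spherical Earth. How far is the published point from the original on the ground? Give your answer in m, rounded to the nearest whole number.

108 m

Δlat = 47.721703 − 47.721 = +0.000703°; Δlon = 153.962988 − 153.962 = +0.000988°.
N–S: 0.000703° × 111320 m/° = 78.258 m.
E–W at 47.721°: 0.000988° × 111320 × cos 47.721° = 0.000988 × 111320 × 0.6727 ≈ 73.9909 m.
Distance: √(78.258² + 73.9909²) ≈ 107.698 m.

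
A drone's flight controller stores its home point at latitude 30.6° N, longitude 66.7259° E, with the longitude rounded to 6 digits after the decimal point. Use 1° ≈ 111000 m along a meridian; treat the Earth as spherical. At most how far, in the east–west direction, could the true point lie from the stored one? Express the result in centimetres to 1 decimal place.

4.8 centimetres

Rounding to 6 decimal places leaves the longitude within ±5e-07° of the true value.
At latitude 30.6° a degree of longitude spans 111000 m × cos 30.6° = 111000 × 0.8607 ≈ 95542.4 m.
East–west error: 5e-07° × 95542.4 m/° ≈ 0.0477712 m.
That is 0.0477712 m = 4.7771 cm.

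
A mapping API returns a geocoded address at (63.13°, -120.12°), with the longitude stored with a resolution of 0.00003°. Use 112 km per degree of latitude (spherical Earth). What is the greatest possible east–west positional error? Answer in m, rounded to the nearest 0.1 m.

0.8 m

With a 0.00003° grid the true value lies within half a step, ±0.00003°/2 = ±1.5e-05°, of the stored one.
Parallels shrink by cos φ, so at 63.13° a degree of longitude is 112000 × 0.4520 ≈ 50620.4 m.
Maximum E–W displacement: 1.5e-05 × 50620.4 = 0.759306 m.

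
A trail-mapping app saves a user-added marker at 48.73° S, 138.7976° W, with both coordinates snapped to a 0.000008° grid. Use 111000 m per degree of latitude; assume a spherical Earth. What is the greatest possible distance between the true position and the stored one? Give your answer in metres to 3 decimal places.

With a 0.000008° grid the true value lies within half a step, ±0.000008°/2 = ±4e-06°, of the stored one.
Latitude error → 4e-06 × 111000 = 0.444 m along the meridian.
East–west component at 48.73°: 4e-06° × 111000 × cos 48.73° ≈ 4e-06 × 73216.5 ≈ 0.292866 m.
Combining orthogonally: (0.444² + 0.292866²)^½ ≈ 0.53189 m.

0.532 metres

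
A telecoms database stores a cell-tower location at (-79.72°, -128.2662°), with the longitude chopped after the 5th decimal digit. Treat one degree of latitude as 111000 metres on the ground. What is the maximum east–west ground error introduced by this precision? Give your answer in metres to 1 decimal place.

0.2 metres

Truncating at 5 decimal places can drop up to a full unit in the last place, so the longitude may be off by as much as 1e-05°.
Parallels shrink by cos φ, so at 79.72° a degree of longitude is 111000 × 0.1785 ≈ 19808.9 m.
So at most 1e-05° × 19808.9 ≈ 0.198089 m east–west.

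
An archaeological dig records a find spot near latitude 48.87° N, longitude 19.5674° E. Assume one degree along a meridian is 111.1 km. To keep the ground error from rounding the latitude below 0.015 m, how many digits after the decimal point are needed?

One degree of latitude covers 111100 m.
Rounding to N decimal places gives at most 0.5 × 10⁻ᴺ degrees of error, i.e. 0.5 × 10⁻ᴺ × 111100 m.
Need 0.5 × 111100 × 10⁻ᴺ ≤ 0.015 → 10⁻ᴺ ≤ 2.700e-07, so N ≥ 6.57.
So 7 decimal places suffice (0.00556 m); 6 would allow up to 0.0555 m.

7 decimal places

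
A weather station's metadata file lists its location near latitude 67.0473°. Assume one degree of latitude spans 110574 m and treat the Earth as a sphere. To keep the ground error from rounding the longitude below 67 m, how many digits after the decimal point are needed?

At 67.0473° one degree of longitude covers 110574 × cos 67.0473° ≈ 110574 × 0.3900 ≈ 43120.7 m.
With N decimal places the half-ulp bound is 0.5·10⁻ᴺ°, or 0.5·10⁻ᴺ × 43120.7 m on the ground.
Need 0.5 × 43120.7 × 10⁻ᴺ ≤ 67 → 10⁻ᴺ ≤ 3.108e-03, so N ≥ 2.51.
At 2 places the error can reach 216 m, but 3 places keeps it to 21.6 m.

3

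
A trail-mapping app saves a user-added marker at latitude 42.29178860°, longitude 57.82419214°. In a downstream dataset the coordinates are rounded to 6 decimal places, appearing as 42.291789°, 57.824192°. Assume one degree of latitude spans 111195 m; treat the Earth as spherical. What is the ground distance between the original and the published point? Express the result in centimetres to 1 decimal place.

Δlat = 42.29178860 − 42.291789 = -0.00000040°; Δlon = 57.82419214 − 57.824192 = +0.00000014°.
N–S: -0.00000040° × 111195 m/° = -0.044478 m.
East–west at this latitude: 0.00000014° × 111195 × cos 42.2918° ≈ 0.00000014 × 82254 = 0.0115156 m.
Combined displacement = (0.044478² + 0.0115156²)^½ ≈ 0.0459445 m.
That is 0.0459445 m = 4.5945 cm.

4.6 centimetres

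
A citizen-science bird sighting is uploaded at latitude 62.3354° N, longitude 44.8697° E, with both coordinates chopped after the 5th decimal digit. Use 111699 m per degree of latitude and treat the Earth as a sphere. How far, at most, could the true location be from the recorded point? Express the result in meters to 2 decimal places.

Truncating at 5 decimal places can drop up to a full unit in the last place, so each coordinate may be off by as much as 1e-05°.
Latitude error → 1e-05 × 111699 = 1.11699 m along the meridian.
E–W at 62.3354°: 1e-05° × 111699 × cos 62.3354° = 1e-05 × 111699 × 0.4643 ≈ 0.518613 m.
Worst case both components are at the extreme and orthogonal: √(1.11699² + 0.518613²) ≈ 1.23151 m.

1.23 meters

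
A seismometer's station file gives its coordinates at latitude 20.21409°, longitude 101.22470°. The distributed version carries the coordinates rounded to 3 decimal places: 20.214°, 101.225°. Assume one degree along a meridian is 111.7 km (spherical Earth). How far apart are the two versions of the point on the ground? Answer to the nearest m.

The latitude changed by +0.00009° and the longitude by -0.00030°.
N–S: 0.00009° × 111700 m/° = 10.053 m.
E–W at 20.214°: -0.00030° × 111700 × cos 20.214° = -0.00030 × 111700 × 0.9384 ≈ -31.4461 m.
Combined displacement = (10.053² + 31.4461²)^½ ≈ 33.0139 m.

33 m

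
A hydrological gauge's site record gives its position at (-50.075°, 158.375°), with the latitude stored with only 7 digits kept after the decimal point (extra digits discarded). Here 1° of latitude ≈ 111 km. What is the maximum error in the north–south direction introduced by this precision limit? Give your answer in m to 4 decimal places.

0.0111 m

Truncating at 7 decimal places can drop up to a full unit in the last place, so the latitude may be off by as much as 1e-07°.
Along the meridian that is 1e-07° × 111000 m/° = 0.0111 m.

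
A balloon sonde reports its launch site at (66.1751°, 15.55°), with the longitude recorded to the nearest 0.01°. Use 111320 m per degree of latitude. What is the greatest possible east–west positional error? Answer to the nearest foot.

Rounding to 2 decimal places leaves the longitude within ±0.005° of the true value.
One degree of longitude at 66.1751° is 111320 × cos 66.1751° ≈ 111320 × 0.4039 = 44966.9 m.
Maximum E–W displacement: 0.005 × 44966.9 = 224.835 m.
Converting: 224.835 m × 3.2808 ft/m ≈ 737.65 ft.

738 feet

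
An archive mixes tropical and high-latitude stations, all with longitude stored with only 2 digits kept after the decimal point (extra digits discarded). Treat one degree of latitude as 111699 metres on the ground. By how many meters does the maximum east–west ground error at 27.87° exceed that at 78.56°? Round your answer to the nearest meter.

766 meters

Truncating at 2 decimal places can drop up to a full unit in the last place, so the longitude may be off by as much as 0.01°.
Error at 27.87° = 0.01° × 111699 × cos 27.87° ≈ 1117 × 0.8840 = 987.43 m.
At 78.56°: 0.01° × 111699 × cos 78.56° = 0.01 × 111699 × 0.1983 ≈ 221.55 m.
Difference: 987.43 − 221.55 = 765.89 m.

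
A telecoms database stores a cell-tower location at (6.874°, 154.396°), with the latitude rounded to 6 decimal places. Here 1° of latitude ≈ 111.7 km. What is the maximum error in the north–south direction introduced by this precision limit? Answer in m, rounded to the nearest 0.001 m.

Rounding to 6 decimal places leaves the latitude within ±5e-07° of the true value.
So the N–S error is at most 5e-07 × 111700 = 0.05585 m.

0.056 m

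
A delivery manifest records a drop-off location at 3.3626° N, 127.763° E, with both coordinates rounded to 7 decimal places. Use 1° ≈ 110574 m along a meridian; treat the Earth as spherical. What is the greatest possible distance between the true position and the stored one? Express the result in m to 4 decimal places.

0.0078 m

Rounding to 7 decimal places leaves each coordinate within ±5e-08° of the true value.
North–south component: 5e-08° × 110574 = 0.0055287 m.
Longitude error → 5e-08 × 110574 × cos 3.3626° = 5e-08 × 110574 × 0.9983 ≈ 0.00551918 m.
Combining orthogonally: (0.0055287² + 0.00551918²)^½ ≈ 0.00781203 m.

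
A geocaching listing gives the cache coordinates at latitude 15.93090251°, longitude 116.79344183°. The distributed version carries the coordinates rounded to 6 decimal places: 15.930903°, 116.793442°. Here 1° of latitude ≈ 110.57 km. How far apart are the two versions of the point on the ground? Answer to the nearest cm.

6 cm

Δlat = 15.93090251 − 15.930903 = -0.00000049°; Δlon = 116.79344183 − 116.793442 = -0.00000017°.
N–S: -0.00000049° × 110570 m/° = -0.0541793 m.
E–W at 15.9309°: -0.00000017° × 110570 × cos 15.9309° = -0.00000017 × 110570 × 0.9616 ≈ -0.018075 m.
Combined displacement = (0.0541793² + 0.018075²)^½ ≈ 0.0571148 m.
That is 0.0571148 m = 5.7115 cm.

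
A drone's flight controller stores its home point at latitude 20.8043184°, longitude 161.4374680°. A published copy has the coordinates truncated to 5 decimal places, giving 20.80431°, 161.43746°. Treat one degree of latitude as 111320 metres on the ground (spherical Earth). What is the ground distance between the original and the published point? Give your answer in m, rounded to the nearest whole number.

1 m

Δlat = 20.8043184 − 20.80431 = +0.0000084°; Δlon = 161.4374680 − 161.43746 = +0.0000080°.
N–S: 0.0000084° × 111320 m/° = 0.935088 m.
E–W at 20.8043°: 0.0000080° × 111320 × cos 20.8043° = 0.0000080 × 111320 × 0.9348 ≈ 0.832495 m.
Combined displacement = (0.935088² + 0.832495²)^½ ≈ 1.25197 m.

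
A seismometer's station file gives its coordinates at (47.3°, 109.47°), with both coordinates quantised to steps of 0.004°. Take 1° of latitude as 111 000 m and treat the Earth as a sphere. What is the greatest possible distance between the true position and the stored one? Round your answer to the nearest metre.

268 metres

With a 0.004° grid the true value lies within half a step, ±0.004°/2 = ±0.002°, of the stored one.
N–S: 0.002° × 111000 m/° = 222 m.
Longitude error → 0.002 × 111000 × cos 47.3° = 0.002 × 111000 × 0.6782 ≈ 150.551 m.
Combining orthogonally: (222² + 150.551²)^½ ≈ 268.234 m.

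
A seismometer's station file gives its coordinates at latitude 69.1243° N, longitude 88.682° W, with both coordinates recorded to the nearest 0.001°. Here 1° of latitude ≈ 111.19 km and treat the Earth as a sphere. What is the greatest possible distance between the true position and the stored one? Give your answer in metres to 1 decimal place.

Rounding to 3 decimal places leaves each coordinate within ±0.0005° of the true value.
North–south component: 0.0005° × 111190 = 55.595 m.
East–west component at 69.1243°: 0.0005° × 111190 × cos 69.1243° ≈ 0.0005 × 39621.6 ≈ 19.8108 m.
The two errors are perpendicular, so the maximum displacement is √(55.595² + 19.8108²) ≈ 59.0193 m.

59.0 metres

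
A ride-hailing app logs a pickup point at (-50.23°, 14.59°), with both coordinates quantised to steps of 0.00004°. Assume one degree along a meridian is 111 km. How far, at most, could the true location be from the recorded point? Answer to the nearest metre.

With a 0.00004° grid the true value lies within half a step, ±0.00004°/2 = ±2e-05°, of the stored one.
N–S: 2e-05° × 111000 m/° = 2.22 m.
Longitude error → 2e-05 × 111000 × cos 50.23° = 2e-05 × 111000 × 0.6397 ≈ 1.42015 m.
Worst case both components are at the extreme and orthogonal: √(2.22² + 1.42015²) ≈ 2.63538 m.

3 metres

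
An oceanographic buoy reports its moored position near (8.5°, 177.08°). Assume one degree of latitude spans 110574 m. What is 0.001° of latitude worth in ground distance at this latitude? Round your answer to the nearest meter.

Along a meridian 0.001° is 0.001 × 110574 = 110.574 m.

111 meters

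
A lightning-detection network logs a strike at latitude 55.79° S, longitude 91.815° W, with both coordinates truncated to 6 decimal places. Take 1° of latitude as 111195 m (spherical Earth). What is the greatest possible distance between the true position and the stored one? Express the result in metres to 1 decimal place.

0.1 metres

Truncating at 6 decimal places can drop up to a full unit in the last place, so each coordinate may be off by as much as 1e-06°.
North–south component: 1e-06° × 111195 = 0.111195 m.
Longitude error → 1e-06 × 111195 × cos 55.79° = 1e-06 × 111195 × 0.5622 ≈ 0.0625169 m.
Worst case both components are at the extreme and orthogonal: √(0.111195² + 0.0625169²) ≈ 0.127564 m.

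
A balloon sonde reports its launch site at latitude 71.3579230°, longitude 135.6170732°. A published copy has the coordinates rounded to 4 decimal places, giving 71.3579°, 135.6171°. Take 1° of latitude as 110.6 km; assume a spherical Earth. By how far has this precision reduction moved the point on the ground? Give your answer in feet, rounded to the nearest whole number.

Δlat = 71.3579230 − 71.3579 = +0.0000230°; Δlon = 135.6170732 − 135.6171 = -0.0000268°.
N–S: 0.0000230° × 110600 m/° = 2.5438 m.
E–W at 71.3579°: -0.0000268° × 110600 × cos 71.3579° = -0.0000268 × 110600 × 0.3197 ≈ -0.947485 m.
Distance: √(2.5438² + 0.947485²) ≈ 2.71453 m.
Converting: 2.71453 m × 3.2808 ft/m ≈ 8.9059 ft.

9 feet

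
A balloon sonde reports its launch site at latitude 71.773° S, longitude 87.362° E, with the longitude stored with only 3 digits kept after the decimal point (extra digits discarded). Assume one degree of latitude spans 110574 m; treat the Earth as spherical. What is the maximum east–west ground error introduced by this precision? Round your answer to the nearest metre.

35 metres

Truncating at 3 decimal places can drop up to a full unit in the last place, so the longitude may be off by as much as 0.001°.
One degree of longitude at 71.773° is 110574 × cos 71.773° ≈ 110574 × 0.3128 = 34585.6 m.
So at most 0.001° × 34585.6 ≈ 34.5856 m east–west.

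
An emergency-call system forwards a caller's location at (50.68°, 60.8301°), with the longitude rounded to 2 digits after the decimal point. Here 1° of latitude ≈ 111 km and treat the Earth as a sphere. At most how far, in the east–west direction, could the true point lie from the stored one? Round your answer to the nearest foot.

Rounding to 2 decimal places leaves the longitude within ±0.005° of the true value.
One degree of longitude at 50.68° is 111000 × cos 50.68° ≈ 111000 × 0.6337 = 70335.3 m.
East–west error: 0.005° × 70335.3 m/° ≈ 351.676 m.
In feet: 351.676 m ÷ 0.3048 ≈ 1153.8 ft.

1154 feet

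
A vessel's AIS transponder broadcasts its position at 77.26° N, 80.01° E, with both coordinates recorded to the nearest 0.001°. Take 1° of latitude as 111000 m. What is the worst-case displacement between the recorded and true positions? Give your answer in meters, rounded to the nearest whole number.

Rounding to 3 decimal places leaves each coordinate within ±0.0005° of the true value.
North–south component: 0.0005° × 111000 = 55.5 m.
Longitude error → 0.0005 × 111000 × cos 77.26° = 0.0005 × 111000 × 0.2205 ≈ 12.2393 m.
Combining orthogonally: (55.5² + 12.2393²)^½ ≈ 56.8335 m.

57 meters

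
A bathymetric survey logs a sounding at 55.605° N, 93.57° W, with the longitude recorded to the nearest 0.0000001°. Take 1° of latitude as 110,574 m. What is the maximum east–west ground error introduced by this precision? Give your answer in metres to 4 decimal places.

0.0031 metres

Rounding to 7 decimal places leaves the longitude within ±5e-08° of the true value.
At latitude 55.605° a degree of longitude spans 110574 m × cos 55.605° = 110574 × 0.5649 ≈ 62462.7 m.
East–west error: 5e-08° × 62462.7 m/° ≈ 0.00312313 m.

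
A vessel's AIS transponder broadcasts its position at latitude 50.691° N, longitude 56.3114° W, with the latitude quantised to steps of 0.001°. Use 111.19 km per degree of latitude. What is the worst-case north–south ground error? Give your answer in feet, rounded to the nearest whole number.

With a 0.001° grid the true value lies within half a step, ±0.001°/2 = ±0.0005°, of the stored one.
Along the meridian that is 0.0005° × 111190 m/° = 55.595 m.
In feet: 55.595 m ÷ 0.3048 ≈ 182.4 ft.

182 feet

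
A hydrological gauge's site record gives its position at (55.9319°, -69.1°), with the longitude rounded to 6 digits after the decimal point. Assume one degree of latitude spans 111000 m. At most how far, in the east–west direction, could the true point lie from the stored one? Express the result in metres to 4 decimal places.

Rounding to 6 decimal places leaves the longitude within ±5e-07° of the true value.
At latitude 55.9319° a degree of longitude spans 111000 m × cos 55.9319° = 111000 × 0.5602 ≈ 62179.7 m.
East–west error: 5e-07° × 62179.7 m/° ≈ 0.0310899 m.

0.0311 metres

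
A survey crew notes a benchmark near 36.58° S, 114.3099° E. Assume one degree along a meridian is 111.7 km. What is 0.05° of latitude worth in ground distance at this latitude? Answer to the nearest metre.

Along a meridian 0.05° is 0.05 × 111700 = 5585 m.

5585 metres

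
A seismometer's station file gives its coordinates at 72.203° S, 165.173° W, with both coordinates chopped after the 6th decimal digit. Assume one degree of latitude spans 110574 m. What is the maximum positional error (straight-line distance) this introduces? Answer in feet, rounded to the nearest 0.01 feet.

Truncating at 6 decimal places can drop up to a full unit in the last place, so each coordinate may be off by as much as 1e-06°.
North–south component: 1e-06° × 110574 = 0.110574 m.
E–W at 72.203°: 1e-06° × 110574 × cos 72.203° = 1e-06 × 110574 × 0.3056 ≈ 0.0337964 m.
The two errors are perpendicular, so the maximum displacement is √(0.110574² + 0.0337964²) ≈ 0.115624 m.
Converting: 0.115624 m × 3.2808 ft/m ≈ 0.37934 ft.

0.38 feet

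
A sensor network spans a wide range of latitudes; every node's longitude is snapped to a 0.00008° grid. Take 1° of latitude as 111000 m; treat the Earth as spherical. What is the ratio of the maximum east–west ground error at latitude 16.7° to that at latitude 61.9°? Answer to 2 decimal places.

With a 0.00008° grid the true value lies within half a step, ±0.00008°/2 = ±4e-05°, of the stored one.
At 16.7°: 4e-05° × 111000 × cos 16.7° = 4e-05 × 111000 × 0.9578 ≈ 4.2527 m.
At 61.9°: 4e-05° × 111000 × cos 61.9° = 4e-05 × 111000 × 0.4710 ≈ 2.0913 m.
The ratio reduces to cos 16.7° / cos 61.9° = 0.9578/0.4710 ≈ 2.0335.

2.03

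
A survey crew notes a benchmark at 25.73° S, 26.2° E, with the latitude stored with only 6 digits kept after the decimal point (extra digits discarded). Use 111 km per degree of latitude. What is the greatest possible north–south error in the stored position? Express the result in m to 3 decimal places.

Truncating at 6 decimal places can drop up to a full unit in the last place, so the latitude may be off by as much as 1e-06°.
North–south distance: 1e-06° × 111000 m/° = 0.111 m.

0.111 m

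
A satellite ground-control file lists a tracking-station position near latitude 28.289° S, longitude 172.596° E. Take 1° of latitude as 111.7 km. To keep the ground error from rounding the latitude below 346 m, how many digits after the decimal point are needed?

One degree of latitude covers 111700 m.
N decimal places → at most half a unit in the last place, 0.5 × 10⁻ᴺ° = 111700/2 × 10⁻ᴺ m.
Setting 55850 × 10⁻ᴺ ≤ 346 gives 10ᴺ ≥ 161.4, i.e. N ≥ 2.21.
N = 2 would give 558 m (too coarse); N = 3 gives 55.9 m ≤ 346 m.

3 decimal places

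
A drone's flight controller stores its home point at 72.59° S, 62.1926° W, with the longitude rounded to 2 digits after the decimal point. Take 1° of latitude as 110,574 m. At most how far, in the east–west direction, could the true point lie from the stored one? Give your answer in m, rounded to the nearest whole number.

Rounding to 2 decimal places leaves the longitude within ±0.005° of the true value.
Parallels shrink by cos φ, so at 72.59° a degree of longitude is 110574 × 0.2992 ≈ 33084.6 m.
East–west error: 0.005° × 33084.6 m/° ≈ 165.423 m.

165 m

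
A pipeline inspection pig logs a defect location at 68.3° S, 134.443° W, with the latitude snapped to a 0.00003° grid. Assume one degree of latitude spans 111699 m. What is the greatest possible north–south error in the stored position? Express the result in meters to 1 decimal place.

1.7 meters

With a 0.00003° grid the true value lies within half a step, ±0.00003°/2 = ±1.5e-05°, of the stored one.
So the N–S error is at most 1.5e-05 × 111699 = 1.67549 m.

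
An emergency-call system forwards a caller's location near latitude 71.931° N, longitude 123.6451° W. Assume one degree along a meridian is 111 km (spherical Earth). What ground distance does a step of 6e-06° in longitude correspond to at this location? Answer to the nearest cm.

6e-06° of longitude at 71.931° is 6e-06 × 111000 × cos 71.931° ≈ 6e-06 × 34428 = 0.206568 m.
That is 0.206568 m = 20.657 cm.

21 cm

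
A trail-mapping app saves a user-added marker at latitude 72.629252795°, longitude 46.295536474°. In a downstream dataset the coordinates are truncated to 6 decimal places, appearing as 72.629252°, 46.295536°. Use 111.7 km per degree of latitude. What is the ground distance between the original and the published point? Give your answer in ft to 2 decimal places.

0.30 ft

The latitude changed by +0.000000795° and the longitude by +0.000000474°.
N–S: 0.000000795° × 111700 m/° = 0.0888015 m.
E–W at 72.6293°: 0.000000474° × 111700 × cos 72.6293° = 0.000000474 × 111700 × 0.2986 ≈ 0.0158072 m.
Distance: √(0.0888015² + 0.0158072²) ≈ 0.0901974 m.
In feet: 0.0901974 m ÷ 0.3048 ≈ 0.29592 ft.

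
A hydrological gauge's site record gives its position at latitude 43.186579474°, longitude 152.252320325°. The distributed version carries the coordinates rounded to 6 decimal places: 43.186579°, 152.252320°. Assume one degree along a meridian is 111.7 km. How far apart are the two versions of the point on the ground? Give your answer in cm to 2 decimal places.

5.92 cm

The latitude changed by +0.000000474° and the longitude by +0.000000325°.
N–S: 0.000000474° × 111700 m/° = 0.0529458 m.
East–west at this latitude: 0.000000325° × 111700 × cos 43.1866° ≈ 0.000000325 × 81443.7 = 0.0264692 m.
Distance: √(0.0529458² + 0.0264692²) ≈ 0.0591936 m.
That is 0.0591936 m = 5.9194 cm.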